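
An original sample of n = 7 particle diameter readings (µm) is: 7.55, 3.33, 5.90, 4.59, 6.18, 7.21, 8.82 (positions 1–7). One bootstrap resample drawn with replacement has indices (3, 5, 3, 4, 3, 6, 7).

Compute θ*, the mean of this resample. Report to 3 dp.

θ* = 6.357

Resample values: 5.90, 6.18, 5.90, 4.59, 5.90, 7.21, 8.82.
Mean = (5.90 + 6.18 + 5.90 + 4.59 + 5.90 + 7.21 + 8.82) / 7 = 44.500 / 7 = 6.357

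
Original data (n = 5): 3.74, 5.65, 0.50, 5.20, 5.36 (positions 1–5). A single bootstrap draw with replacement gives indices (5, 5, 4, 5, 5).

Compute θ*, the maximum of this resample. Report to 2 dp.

Resample values: 5.36, 5.36, 5.20, 5.36, 5.36.
Maximum = 5.36

θ* = 5.36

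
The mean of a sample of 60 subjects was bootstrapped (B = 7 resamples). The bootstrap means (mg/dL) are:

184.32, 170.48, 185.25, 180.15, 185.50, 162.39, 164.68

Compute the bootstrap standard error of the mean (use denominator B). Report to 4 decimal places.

Bootstrap SE is the standard deviation of the 7 replicate means.
Mean of replicates: (184.32 + 170.48 + 185.25 + 180.15 + 185.50 + 162.39 + 164.68) / 7 = 1232.77000 / 7 = 176.11000
Sum of squared deviations: (+8.21000)² + (−5.63000)² + (+9.14000)² + (+4.04000)² + (+9.39000)² + (−13.72000)² + (−11.43000)² = 606.01760
Variance = 606.01760 / 7 = 86.57394
SE* = √86.57394

SE* = 9.3045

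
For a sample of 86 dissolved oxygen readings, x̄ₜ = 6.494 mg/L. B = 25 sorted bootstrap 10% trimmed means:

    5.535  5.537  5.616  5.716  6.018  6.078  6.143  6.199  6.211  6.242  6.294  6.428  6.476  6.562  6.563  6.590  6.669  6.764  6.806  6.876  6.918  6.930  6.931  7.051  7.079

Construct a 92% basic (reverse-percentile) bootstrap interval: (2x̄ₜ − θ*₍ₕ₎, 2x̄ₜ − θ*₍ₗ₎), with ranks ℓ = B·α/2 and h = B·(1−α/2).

(5.937, 7.453)

Percentile endpoints at ranks 1 and 24: θ*₍1₎ = 5.535, θ*₍24₎ = 7.051.
Basic interval reflects these around x̄ₜ:
  lower = 2 × 6.494 − 7.051 = 5.937
  upper = 2 × 6.494 − 5.535 = 7.453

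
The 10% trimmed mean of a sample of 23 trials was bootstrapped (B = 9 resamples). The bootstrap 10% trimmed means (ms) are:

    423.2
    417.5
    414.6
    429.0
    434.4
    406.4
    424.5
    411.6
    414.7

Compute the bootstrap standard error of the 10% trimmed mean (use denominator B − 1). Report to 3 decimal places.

SE* = 8.916

Bootstrap SE is the standard deviation of the 9 replicate 10% trimmed means.
Mean of replicates: (423.2 + 417.5 + 414.6 + 429.0 + 434.4 + 406.4 + 424.5 + 411.6 + 414.7) / 9 = 3775.9000 / 9 = 419.5444
Sum of squared deviations: (+3.6556)² + (−2.0444)² + (−4.9444)² + (+9.4556)² + (+14.8556)² + (−13.1444)² + (+4.9556)² + (−7.9444)² + (−4.8444)² = 636.0022
Variance = 636.0022 / 8 = 79.5003
SE* = √79.5003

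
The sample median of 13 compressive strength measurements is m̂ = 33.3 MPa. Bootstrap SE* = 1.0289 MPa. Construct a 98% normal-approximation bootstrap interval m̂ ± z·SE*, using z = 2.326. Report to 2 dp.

Margin = 2.326 × 1.0289 = 2.393
Interval: 33.3 ± 2.393

(30.91, 35.69)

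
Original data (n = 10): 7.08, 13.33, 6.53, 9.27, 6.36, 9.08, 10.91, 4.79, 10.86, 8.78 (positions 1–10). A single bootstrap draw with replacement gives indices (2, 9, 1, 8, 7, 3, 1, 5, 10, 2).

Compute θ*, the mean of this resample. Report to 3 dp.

θ* = 8.905

Resample values: 13.33, 10.86, 7.08, 4.79, 10.91, 6.53, 7.08, 6.36, 8.78, 13.33.
Mean = (13.33 + 10.86 + 7.08 + 4.79 + 10.91 + 6.53 + 7.08 + 6.36 + 8.78 + 13.33) / 10 = 89.050 / 10 = 8.905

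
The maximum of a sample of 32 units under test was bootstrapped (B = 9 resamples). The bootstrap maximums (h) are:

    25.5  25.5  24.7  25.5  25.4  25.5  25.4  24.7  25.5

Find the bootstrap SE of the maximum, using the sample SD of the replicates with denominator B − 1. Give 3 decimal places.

SE* = 0.343

Bootstrap SE is the standard deviation of the 9 replicate maximums.
Mean of replicates: (25.5 + 25.5 + 24.7 + 25.5 + 25.4 + 25.5 + 25.4 + 24.7 + 25.5) / 9 = 227.7000 / 9 = 25.3000
Sum of squared deviations: (+0.2000)² + (+0.2000)² + (−0.6000)² + (+0.2000)² + (+0.1000)² + (+0.2000)² + (+0.1000)² + (−0.6000)² + (+0.2000)² = 0.9400
Variance = 0.9400 / 8 = 0.1175
SE* = √0.1175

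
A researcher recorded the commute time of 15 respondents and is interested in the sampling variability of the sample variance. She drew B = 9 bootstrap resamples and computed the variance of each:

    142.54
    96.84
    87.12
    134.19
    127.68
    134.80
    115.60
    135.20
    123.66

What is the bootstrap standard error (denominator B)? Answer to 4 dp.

Bootstrap SE is the standard deviation of the 9 replicate variances.
Mean of replicates: (142.54 + 96.84 + 87.12 + 134.19 + 127.68 + 134.80 + 115.60 + 135.20 + 123.66) / 9 = 1097.63000 / 9 = 121.95889
Sum of squared deviations: (+20.58111)² + (−25.11889)² + (−34.83889)² + (+12.23111)² + (+5.72111)² + (+12.84111)² + (−6.35889)² + (+13.24111)² + (+1.70111)² = 2834.17049
Variance = 2834.17049 / 9 = 314.90783
SE* = √314.90783

SE* = 17.7456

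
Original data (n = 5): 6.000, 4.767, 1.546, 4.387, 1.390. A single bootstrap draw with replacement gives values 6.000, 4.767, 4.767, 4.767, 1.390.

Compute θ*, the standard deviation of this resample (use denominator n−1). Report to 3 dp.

Mean = 4.3382; sum of squared deviations = 12.0051
s² = 12.0051 / 4 = 3.0013
s = √3.0013 = 1.732

θ* = 1.732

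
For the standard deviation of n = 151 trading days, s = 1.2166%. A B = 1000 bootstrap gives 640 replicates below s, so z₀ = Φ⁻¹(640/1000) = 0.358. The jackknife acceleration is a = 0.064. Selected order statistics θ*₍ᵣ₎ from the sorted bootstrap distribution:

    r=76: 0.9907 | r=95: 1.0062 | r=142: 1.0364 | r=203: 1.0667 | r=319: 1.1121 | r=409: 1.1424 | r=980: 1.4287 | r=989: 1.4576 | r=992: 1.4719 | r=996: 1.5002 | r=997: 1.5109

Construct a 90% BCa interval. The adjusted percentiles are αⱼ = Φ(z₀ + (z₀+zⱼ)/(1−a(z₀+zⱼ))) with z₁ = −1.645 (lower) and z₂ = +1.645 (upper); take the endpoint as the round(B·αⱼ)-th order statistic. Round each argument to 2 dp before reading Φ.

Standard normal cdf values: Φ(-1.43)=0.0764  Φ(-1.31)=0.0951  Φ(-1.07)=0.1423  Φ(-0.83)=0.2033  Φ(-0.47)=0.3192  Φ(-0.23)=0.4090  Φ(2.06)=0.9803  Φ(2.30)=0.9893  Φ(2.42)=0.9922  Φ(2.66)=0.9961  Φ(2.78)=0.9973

(1.0667, 1.5002)

Lower: z₀ + z₁ = 0.358 + (-1.645) = -1.287; 1 − a(z₀+z₁) = 1 − (0.064)(-1.287) = 1.0824; argument = 0.358 + (-1.287)/1.0824 = -0.8311 → -0.83.
α₁ = Φ(-0.83) = 0.2033; rank = round(1000 × 0.2033) = 203; θ*₍203₎ = 1.0667.
Upper: z₀ + z₂ = 2.003; 1 − a(z₀+z₂) = 0.8718; argument = 2.6555 → 2.66; α₂ = 0.9961; rank = 996; θ*₍996₎ = 1.5002.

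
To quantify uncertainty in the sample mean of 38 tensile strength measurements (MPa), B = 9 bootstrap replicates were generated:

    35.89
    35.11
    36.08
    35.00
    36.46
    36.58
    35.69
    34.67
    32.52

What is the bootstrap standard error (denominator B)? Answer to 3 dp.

SE* = 1.171

Bootstrap SE is the standard deviation of the 9 replicate means.
Mean of replicates: (35.89 + 35.11 + 36.08 + 35.00 + 36.46 + 36.58 + 35.69 + 34.67 + 32.52) / 9 = 318.0000 / 9 = 35.3333
Sum of squared deviations: (+0.5567)² + (−0.2233)² + (+0.7467)² + (−0.3333)² + (+1.1267)² + (+1.2467)² + (+0.3567)² + (−0.6633)² + (−2.8133)² = 12.3340
Variance = 12.3340 / 9 = 1.3704
SE* = √1.3704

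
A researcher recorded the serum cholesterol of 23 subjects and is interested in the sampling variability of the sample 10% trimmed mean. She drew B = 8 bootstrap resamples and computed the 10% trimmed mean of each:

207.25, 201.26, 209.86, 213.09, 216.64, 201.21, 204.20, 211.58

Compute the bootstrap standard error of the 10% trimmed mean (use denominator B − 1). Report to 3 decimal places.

SE* = 5.647

Bootstrap SE is the standard deviation of the 8 replicate 10% trimmed means.
Mean of replicates: (207.25 + 201.26 + 209.86 + 213.09 + 216.64 + 201.21 + 204.20 + 211.58) / 8 = 1665.0900 / 8 = 208.1362
Sum of squared deviations: (−0.8862)² + (−6.8762)² + (+1.7238)² + (+4.9538)² + (+8.5037)² + (−6.9262)² + (−3.9363)² + (+3.4438)² = 223.2194
Variance = 223.2194 / 7 = 31.8885
SE* = √31.8885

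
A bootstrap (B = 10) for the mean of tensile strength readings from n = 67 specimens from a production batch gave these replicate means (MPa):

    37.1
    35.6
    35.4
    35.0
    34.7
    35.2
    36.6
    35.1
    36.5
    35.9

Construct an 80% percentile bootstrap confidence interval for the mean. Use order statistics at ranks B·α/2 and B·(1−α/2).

(34.7, 36.6)

Sorted replicates: 34.7, 35.0, 35.1, 35.2, 35.4, 35.6, 35.9, 36.5, 36.6, 37.1
α = 0.20; lower rank = 10 × 0.100 = 1; upper rank = 10 × 0.900 = 9.
The 1st smallest replicate is 34.7; the 9th is 36.6.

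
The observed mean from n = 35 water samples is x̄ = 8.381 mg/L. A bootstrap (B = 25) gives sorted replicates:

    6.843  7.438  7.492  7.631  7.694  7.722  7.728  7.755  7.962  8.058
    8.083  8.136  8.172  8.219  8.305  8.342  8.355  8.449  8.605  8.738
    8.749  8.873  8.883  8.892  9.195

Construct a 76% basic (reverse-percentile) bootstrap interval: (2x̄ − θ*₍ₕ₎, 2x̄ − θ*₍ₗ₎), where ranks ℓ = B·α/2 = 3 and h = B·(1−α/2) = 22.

(7.889, 9.270)

Percentile endpoints at ranks 3 and 22: θ*₍3₎ = 7.492, θ*₍22₎ = 8.873.
Basic interval reflects these around x̄:
  lower = 2 × 8.381 − 8.873 = 7.889
  upper = 2 × 8.381 − 7.492 = 9.270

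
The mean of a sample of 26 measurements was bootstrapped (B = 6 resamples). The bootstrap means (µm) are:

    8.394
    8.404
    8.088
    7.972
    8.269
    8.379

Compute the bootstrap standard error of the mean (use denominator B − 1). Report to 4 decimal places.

SE* = 0.1816

Bootstrap SE is the standard deviation of the 6 replicate means.
Mean of replicates: (8.394 + 8.404 + 8.088 + 7.972 + 8.269 + 8.379) / 6 = 49.506000 / 6 = 8.251000
Sum of squared deviations: (+0.143000)² + (+0.153000)² + (−0.163000)² + (−0.279000)² + (+0.018000)² + (+0.128000)² = 0.164976
Variance = 0.164976 / 5 = 0.032995
SE* = √0.032995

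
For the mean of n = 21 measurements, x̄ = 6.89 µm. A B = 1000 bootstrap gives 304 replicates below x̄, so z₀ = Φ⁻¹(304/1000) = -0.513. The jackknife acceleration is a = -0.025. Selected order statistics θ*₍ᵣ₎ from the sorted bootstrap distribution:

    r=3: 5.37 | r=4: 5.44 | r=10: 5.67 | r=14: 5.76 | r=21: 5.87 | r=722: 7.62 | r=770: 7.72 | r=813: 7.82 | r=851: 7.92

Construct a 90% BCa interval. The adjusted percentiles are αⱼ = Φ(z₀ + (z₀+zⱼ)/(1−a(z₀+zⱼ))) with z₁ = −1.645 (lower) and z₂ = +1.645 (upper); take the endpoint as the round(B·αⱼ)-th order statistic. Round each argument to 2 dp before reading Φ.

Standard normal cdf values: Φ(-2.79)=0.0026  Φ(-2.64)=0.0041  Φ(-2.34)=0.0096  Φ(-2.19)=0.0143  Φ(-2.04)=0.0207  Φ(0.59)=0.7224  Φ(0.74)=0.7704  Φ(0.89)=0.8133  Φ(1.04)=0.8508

Lower: z₀ + z₁ = -0.513 + (-1.645) = -2.158; 1 − a(z₀+z₁) = 1 − (-0.025)(-2.158) = 0.9461; argument = -0.513 + (-2.158)/0.9461 = -2.7941 → -2.79.
α₁ = Φ(-2.79) = 0.0026; rank = round(1000 × 0.0026) = 3; θ*₍3₎ = 5.37.
Upper: z₀ + z₂ = 1.132; 1 − a(z₀+z₂) = 1.0283; argument = 0.5878 → 0.59; α₂ = 0.7224; rank = 722; θ*₍722₎ = 7.62.

(5.37, 7.62)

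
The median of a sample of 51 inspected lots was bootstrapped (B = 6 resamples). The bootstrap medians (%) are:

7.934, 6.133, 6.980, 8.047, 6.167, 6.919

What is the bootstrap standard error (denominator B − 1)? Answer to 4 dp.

SE* = 0.8265

Bootstrap SE is the standard deviation of the 6 replicate medians.
Mean of replicates: (7.934 + 6.133 + 6.980 + 8.047 + 6.167 + 6.919) / 6 = 42.18000 / 6 = 7.03000
Sum of squared deviations: (+0.90400)² + (−0.89700)² + (−0.05000)² + (+1.01700)² + (−0.86300)² + (−0.11100)² = 3.41570
Variance = 3.41570 / 5 = 0.68314
SE* = √0.68314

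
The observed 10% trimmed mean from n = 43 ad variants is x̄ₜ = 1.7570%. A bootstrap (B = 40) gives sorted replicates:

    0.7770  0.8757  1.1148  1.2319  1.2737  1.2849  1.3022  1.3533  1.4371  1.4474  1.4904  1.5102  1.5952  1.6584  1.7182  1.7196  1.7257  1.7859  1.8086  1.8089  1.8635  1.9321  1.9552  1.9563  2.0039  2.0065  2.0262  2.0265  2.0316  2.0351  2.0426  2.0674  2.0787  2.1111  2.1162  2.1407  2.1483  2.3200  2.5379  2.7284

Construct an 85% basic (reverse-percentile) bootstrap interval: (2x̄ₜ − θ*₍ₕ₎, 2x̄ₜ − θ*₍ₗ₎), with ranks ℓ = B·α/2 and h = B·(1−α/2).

Percentile endpoints at ranks 3 and 37: θ*₍3₎ = 1.1148, θ*₍37₎ = 2.1483.
Basic interval reflects these around x̄ₜ:
  lower = 2 × 1.7570 − 2.1483 = 1.3657
  upper = 2 × 1.7570 − 1.1148 = 2.3992

(1.3657, 2.3992)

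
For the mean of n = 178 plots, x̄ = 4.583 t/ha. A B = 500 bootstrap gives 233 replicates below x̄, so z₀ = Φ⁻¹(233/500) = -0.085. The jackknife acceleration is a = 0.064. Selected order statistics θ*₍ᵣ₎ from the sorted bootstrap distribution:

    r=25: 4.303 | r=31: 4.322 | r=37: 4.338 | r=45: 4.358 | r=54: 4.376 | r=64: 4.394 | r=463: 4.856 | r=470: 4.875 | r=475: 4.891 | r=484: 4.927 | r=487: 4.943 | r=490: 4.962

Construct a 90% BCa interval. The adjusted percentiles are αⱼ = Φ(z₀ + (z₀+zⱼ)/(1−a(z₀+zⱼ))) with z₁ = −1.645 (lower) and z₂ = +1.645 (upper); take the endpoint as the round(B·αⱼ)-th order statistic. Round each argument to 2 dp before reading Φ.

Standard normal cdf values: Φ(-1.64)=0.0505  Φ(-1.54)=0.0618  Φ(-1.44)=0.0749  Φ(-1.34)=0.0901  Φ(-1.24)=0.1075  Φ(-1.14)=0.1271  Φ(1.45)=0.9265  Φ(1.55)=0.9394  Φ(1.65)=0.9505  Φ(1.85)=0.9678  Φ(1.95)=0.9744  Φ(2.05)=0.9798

(4.303, 4.891)

Lower: z₀ + z₁ = -0.085 + (-1.645) = -1.730; 1 − a(z₀+z₁) = 1 − (0.064)(-1.730) = 1.1107; argument = -0.085 + (-1.730)/1.1107 = -1.6425 → -1.64.
α₁ = Φ(-1.64) = 0.0505; rank = round(500 × 0.0505) = 25; θ*₍25₎ = 4.303.
Upper: z₀ + z₂ = 1.560; 1 − a(z₀+z₂) = 0.9002; argument = 1.6480 → 1.65; α₂ = 0.9505; rank = 475; θ*₍475₎ = 4.891.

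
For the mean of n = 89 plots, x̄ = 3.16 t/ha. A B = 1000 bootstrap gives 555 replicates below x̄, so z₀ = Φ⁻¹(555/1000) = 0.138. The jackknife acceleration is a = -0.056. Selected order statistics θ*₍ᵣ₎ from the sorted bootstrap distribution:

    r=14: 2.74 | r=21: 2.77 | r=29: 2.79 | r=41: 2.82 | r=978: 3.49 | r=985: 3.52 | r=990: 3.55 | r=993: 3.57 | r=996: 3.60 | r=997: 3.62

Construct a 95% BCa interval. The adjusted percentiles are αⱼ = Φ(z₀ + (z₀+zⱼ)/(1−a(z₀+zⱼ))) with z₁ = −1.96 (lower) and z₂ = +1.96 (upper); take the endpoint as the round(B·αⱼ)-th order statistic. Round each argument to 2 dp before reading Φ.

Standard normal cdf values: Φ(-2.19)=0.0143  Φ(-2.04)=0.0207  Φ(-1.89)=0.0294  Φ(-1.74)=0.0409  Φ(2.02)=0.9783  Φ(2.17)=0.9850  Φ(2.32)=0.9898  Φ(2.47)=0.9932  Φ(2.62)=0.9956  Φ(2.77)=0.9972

Lower: z₀ + z₁ = 0.138 + (-1.960) = -1.822; 1 − a(z₀+z₁) = 1 − (-0.056)(-1.822) = 0.8980; argument = 0.138 + (-1.822)/0.8980 = -1.8910 → -1.89.
α₁ = Φ(-1.89) = 0.0294; rank = round(1000 × 0.0294) = 29; θ*₍29₎ = 2.79.
Upper: z₀ + z₂ = 2.098; 1 − a(z₀+z₂) = 1.1175; argument = 2.0154 → 2.02; α₂ = 0.9783; rank = 978; θ*₍978₎ = 3.49.

(2.79, 3.49)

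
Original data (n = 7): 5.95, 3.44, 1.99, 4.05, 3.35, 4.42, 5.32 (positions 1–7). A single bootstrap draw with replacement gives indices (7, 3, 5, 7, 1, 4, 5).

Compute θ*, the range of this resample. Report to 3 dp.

θ* = 3.960

Resample values: 5.32, 1.99, 3.35, 5.32, 5.95, 4.05, 3.35.
Range = 5.95 − 1.99 = 3.960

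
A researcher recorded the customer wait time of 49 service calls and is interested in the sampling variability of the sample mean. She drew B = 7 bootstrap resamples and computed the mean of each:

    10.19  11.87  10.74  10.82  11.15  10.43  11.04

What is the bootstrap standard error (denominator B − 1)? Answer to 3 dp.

Bootstrap SE is the standard deviation of the 7 replicate means.
Mean of replicates: (10.19 + 11.87 + 10.74 + 10.82 + 11.15 + 10.43 + 11.04) / 7 = 76.2400 / 7 = 10.8914
Sum of squared deviations: (−0.7014)² + (+0.9786)² + (−0.1514)² + (−0.0714)² + (+0.2586)² + (−0.4614)² + (+0.1486)² = 1.7795
Variance = 1.7795 / 6 = 0.2966
SE* = √0.2966

SE* = 0.545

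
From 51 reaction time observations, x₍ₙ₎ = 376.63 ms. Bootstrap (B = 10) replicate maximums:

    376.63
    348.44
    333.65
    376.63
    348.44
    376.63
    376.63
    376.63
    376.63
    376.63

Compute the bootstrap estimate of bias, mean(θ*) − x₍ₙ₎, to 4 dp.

bias = −9.9360

mean(θ*) = (376.63 + 348.44 + 333.65 + 376.63 + 348.44 + 376.63 + 376.63 + 376.63 + 376.63 + 376.63) / 10 = 366.69400
bias = 366.69400 − 376.63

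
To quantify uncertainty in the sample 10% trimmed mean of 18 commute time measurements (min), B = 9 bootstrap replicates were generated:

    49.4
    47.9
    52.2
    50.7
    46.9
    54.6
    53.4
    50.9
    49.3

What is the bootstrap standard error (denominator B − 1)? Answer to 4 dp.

Bootstrap SE is the standard deviation of the 9 replicate 10% trimmed means.
Mean of replicates: (49.4 + 47.9 + 52.2 + 50.7 + 46.9 + 54.6 + 53.4 + 50.9 + 49.3) / 9 = 455.30000 / 9 = 50.58889
Sum of squared deviations: (−1.18889)² + (−2.68889)² + (+1.61111)² + (+0.11111)² + (−3.68889)² + (+4.01111)² + (+2.81111)² + (+0.31111)² + (−1.28889)² = 50.60889
Variance = 50.60889 / 8 = 6.32611
SE* = √6.32611

SE* = 2.5152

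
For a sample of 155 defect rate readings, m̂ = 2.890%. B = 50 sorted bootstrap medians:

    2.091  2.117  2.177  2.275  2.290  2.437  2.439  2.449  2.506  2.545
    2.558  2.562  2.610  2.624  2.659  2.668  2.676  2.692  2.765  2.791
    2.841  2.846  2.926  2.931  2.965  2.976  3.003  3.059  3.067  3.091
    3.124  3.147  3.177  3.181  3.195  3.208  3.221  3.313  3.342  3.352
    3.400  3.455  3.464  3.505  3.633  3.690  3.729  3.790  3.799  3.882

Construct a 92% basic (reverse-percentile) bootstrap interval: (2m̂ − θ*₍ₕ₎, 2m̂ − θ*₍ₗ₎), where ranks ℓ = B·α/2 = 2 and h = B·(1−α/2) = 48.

Percentile endpoints at ranks 2 and 48: θ*₍2₎ = 2.117, θ*₍48₎ = 3.790.
Basic interval reflects these around m̂:
  lower = 2 × 2.890 − 3.790 = 1.990
  upper = 2 × 2.890 − 2.117 = 3.663

(1.990, 3.663)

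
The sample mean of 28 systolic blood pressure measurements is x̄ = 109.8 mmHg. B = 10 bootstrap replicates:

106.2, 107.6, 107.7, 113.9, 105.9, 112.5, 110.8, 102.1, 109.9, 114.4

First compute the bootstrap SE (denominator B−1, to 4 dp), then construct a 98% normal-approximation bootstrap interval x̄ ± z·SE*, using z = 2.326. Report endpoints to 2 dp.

(100.69, 118.91)

Mean of replicates = 109.1000; sum of squared deviations = 138.0800; SE* = √(138.0800/9) = 3.9169
Margin = 2.326 × 3.9169 = 9.111
Interval: 109.8 ± 9.111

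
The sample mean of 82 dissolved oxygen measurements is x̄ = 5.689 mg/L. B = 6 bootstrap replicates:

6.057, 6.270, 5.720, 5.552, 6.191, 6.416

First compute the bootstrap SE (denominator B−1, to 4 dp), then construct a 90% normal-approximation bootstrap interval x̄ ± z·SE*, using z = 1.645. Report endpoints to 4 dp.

(5.1396, 6.2384)

Mean of replicates = 6.0343; sum of squared deviations = 0.5577; SE* = √(0.5577/5) = 0.3340
Margin = 1.645 × 0.3340 = 0.54943
Interval: 5.689 ± 0.54943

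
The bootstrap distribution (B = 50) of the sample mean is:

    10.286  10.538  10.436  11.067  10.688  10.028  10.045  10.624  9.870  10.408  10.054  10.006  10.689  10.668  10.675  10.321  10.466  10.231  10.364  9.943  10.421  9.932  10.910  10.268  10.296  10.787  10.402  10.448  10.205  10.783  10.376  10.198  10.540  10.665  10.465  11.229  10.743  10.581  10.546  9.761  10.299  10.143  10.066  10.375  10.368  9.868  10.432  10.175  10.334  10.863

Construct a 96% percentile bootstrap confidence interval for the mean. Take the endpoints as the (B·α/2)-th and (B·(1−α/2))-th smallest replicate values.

Sorted replicates: 9.761, 9.868, 9.870, 9.932, 9.943, 10.006, 10.028, 10.045, 10.054, 10.066, 10.143, 10.175, 10.198, 10.205, 10.231, 10.268, 10.286, 10.296, 10.299, 10.321, 10.334, 10.364, 10.368, 10.375, 10.376, 10.402, 10.408, 10.421, 10.432, 10.436, 10.448, 10.465, 10.466, 10.538, 10.540, 10.546, 10.581, 10.624, 10.665, 10.668, 10.675, 10.688, 10.689, 10.743, 10.783, 10.787, 10.863, 10.910, 11.067, 11.229
α = 0.04; lower rank = 50 × 0.020 = 1; upper rank = 50 × 0.980 = 49.
The 1st smallest replicate is 9.761; the 49th is 11.067.

(9.761, 11.067)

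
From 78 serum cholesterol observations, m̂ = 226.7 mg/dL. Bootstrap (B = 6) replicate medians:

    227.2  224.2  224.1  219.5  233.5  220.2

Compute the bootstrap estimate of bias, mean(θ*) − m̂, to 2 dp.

bias = −1.92

mean(θ*) = (227.2 + 224.2 + 224.1 + 219.5 + 233.5 + 220.2) / 6 = 224.783
bias = 224.783 − 226.7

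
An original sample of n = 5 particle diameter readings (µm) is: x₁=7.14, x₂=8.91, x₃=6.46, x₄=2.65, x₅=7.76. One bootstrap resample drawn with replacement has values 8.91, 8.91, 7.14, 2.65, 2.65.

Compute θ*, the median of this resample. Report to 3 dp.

θ* = 7.140

Sorted: 2.65, 2.65, 7.14, 8.91, 8.91
Median = middle value = 7.140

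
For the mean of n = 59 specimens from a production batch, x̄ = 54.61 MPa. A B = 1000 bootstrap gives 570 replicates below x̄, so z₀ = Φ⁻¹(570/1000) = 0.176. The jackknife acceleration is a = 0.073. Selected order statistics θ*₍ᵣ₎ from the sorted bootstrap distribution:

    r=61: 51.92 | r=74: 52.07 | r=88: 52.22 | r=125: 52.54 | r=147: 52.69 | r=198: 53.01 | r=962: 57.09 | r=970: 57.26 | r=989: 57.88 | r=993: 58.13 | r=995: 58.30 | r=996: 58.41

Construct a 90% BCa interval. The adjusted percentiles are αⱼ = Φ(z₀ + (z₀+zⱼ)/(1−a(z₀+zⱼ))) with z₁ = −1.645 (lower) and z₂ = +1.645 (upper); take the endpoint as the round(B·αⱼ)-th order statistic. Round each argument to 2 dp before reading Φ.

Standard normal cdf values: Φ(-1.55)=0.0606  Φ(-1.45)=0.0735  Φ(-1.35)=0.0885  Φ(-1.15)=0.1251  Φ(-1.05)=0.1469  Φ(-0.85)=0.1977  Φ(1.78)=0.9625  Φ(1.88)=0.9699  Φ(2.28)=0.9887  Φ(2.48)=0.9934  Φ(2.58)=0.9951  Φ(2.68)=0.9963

(52.54, 57.88)

Lower: z₀ + z₁ = 0.176 + (-1.645) = -1.469; 1 − a(z₀+z₁) = 1 − (0.073)(-1.469) = 1.1072; argument = 0.176 + (-1.469)/1.1072 = -1.1507 → -1.15.
α₁ = Φ(-1.15) = 0.1251; rank = round(1000 × 0.1251) = 125; θ*₍125₎ = 52.54.
Upper: z₀ + z₂ = 1.821; 1 − a(z₀+z₂) = 0.8671; argument = 2.2762 → 2.28; α₂ = 0.9887; rank = 989; θ*₍989₎ = 57.88.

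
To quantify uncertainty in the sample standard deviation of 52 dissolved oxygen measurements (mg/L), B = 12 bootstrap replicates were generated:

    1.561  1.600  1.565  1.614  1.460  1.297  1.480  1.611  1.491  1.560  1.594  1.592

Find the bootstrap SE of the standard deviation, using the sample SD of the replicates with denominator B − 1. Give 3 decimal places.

Bootstrap SE is the standard deviation of the 12 replicate standard deviations.
Mean of replicates: (1.561 + 1.600 + 1.565 + 1.614 + 1.460 + 1.297 + 1.480 + 1.611 + 1.491 + 1.560 + 1.594 + 1.592) / 12 = 18.4250 / 12 = 1.5354
Sum of squared deviations: (+0.0256)² + (+0.0646)² + (+0.0296)² + (+0.0786)² + (−0.0754)² + (−0.2384)² + (−0.0554)² + (+0.0756)² + (−0.0444)² + (+0.0246)² + (+0.0586)² + (+0.0566)² = 0.0924
Variance = 0.0924 / 11 = 0.0084
SE* = √0.0084

SE* = 0.092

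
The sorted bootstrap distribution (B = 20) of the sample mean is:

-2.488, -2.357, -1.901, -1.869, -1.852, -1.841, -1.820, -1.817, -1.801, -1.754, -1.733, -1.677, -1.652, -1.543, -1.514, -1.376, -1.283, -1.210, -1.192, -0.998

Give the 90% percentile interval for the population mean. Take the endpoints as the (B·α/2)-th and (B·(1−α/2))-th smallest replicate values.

(-2.488, -1.192)

α = 0.10; lower rank = 20 × 0.050 = 1; upper rank = 20 × 0.950 = 19.
The 1st smallest replicate is -2.488; the 19th is -1.192.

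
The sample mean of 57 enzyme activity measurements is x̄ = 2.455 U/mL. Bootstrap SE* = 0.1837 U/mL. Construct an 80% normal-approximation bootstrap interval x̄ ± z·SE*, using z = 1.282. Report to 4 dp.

Margin = 1.282 × 0.1837 = 0.23550
Interval: 2.455 ± 0.23550

(2.2195, 2.6905)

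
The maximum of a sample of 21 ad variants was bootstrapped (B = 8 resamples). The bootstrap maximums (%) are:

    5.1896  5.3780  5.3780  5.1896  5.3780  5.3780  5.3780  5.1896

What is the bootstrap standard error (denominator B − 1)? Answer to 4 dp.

SE* = 0.0975

Bootstrap SE is the standard deviation of the 8 replicate maximums.
Mean of replicates: (5.1896 + 5.3780 + 5.3780 + 5.1896 + 5.3780 + 5.3780 + 5.3780 + 5.1896) / 8 = 42.45880 / 8 = 5.30735
Sum of squared deviations: (−0.11775)² + (+0.07065)² + (+0.07065)² + (−0.11775)² + (+0.07065)² + (+0.07065)² + (+0.07065)² + (−0.11775)² = 0.06655
Variance = 0.06655 / 7 = 0.00951
SE* = √0.00951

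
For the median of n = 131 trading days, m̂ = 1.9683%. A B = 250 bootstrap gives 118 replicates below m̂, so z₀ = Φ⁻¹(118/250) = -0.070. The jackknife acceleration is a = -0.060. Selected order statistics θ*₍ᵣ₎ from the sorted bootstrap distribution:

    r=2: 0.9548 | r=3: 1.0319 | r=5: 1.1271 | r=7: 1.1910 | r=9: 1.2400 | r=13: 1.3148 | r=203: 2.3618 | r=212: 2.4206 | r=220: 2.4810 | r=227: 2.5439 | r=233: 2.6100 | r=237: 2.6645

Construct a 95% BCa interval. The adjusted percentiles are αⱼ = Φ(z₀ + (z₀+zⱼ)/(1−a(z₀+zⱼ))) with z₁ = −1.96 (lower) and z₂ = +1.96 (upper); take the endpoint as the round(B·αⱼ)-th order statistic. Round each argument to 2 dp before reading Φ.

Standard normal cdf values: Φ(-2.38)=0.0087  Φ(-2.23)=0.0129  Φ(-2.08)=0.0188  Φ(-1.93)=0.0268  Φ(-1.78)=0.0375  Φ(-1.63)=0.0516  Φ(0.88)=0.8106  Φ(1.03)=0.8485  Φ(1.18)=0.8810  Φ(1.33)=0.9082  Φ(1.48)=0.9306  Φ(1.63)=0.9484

(0.9548, 2.6645)

Lower: z₀ + z₁ = -0.070 + (-1.960) = -2.030; 1 − a(z₀+z₁) = 1 − (-0.060)(-2.030) = 0.8782; argument = -0.070 + (-2.030)/0.8782 = -2.3815 → -2.38.
α₁ = Φ(-2.38) = 0.0087; rank = round(250 × 0.0087) = 2; θ*₍2₎ = 0.9548.
Upper: z₀ + z₂ = 1.890; 1 − a(z₀+z₂) = 1.1134; argument = 1.6275 → 1.63; α₂ = 0.9484; rank = 237; θ*₍237₎ = 2.6645.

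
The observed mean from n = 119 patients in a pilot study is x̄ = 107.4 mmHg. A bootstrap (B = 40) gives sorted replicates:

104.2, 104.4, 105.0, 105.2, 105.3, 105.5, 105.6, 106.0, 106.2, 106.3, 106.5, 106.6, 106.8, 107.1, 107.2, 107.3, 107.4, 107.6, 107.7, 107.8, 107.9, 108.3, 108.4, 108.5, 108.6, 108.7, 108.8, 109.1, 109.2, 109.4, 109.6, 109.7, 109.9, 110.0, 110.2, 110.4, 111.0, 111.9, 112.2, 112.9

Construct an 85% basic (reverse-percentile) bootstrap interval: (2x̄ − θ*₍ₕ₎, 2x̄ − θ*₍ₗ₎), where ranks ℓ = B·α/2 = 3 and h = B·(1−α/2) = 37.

(103.8, 109.8)

Percentile endpoints at ranks 3 and 37: θ*₍3₎ = 105.0, θ*₍37₎ = 111.0.
Basic interval reflects these around x̄:
  lower = 2 × 107.4 − 111.0 = 103.8
  upper = 2 × 107.4 − 105.0 = 109.8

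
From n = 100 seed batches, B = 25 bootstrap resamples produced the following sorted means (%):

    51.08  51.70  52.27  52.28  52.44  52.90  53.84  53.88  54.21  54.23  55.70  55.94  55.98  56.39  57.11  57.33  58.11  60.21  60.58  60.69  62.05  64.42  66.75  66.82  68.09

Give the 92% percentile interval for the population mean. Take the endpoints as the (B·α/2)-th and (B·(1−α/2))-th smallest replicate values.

α = 0.08; lower rank = 25 × 0.040 = 1; upper rank = 25 × 0.960 = 24.
The 1st smallest replicate is 51.08; the 24th is 66.82.

(51.08, 66.82)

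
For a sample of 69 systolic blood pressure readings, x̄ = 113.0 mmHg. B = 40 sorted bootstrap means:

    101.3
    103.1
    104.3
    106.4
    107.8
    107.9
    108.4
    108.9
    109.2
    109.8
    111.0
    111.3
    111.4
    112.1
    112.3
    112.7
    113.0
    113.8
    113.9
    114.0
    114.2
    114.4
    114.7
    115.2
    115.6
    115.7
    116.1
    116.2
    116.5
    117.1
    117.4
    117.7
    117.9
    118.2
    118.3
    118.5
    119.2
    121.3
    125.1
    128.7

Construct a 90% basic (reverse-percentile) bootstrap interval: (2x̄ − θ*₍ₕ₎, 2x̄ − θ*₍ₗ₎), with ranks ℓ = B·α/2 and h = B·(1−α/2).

(104.7, 122.9)

Percentile endpoints at ranks 2 and 38: θ*₍2₎ = 103.1, θ*₍38₎ = 121.3.
Basic interval reflects these around x̄:
  lower = 2 × 113.0 − 121.3 = 104.7
  upper = 2 × 113.0 − 103.1 = 122.9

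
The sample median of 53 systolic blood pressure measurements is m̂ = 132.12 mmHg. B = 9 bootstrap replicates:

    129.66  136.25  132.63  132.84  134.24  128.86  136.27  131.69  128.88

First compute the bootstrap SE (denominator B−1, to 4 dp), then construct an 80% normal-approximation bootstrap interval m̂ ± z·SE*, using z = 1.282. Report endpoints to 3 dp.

(128.428, 135.812)

Mean of replicates = 132.3689; sum of squared deviations = 66.3565; SE* = √(66.3565/8) = 2.8800
Margin = 1.282 × 2.8800 = 3.6922
Interval: 132.12 ± 3.6922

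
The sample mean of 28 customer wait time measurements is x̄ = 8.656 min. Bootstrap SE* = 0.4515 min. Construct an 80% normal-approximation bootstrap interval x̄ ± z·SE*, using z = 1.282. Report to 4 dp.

(8.0772, 9.2348)

Margin = 1.282 × 0.4515 = 0.57882
Interval: 8.656 ± 0.57882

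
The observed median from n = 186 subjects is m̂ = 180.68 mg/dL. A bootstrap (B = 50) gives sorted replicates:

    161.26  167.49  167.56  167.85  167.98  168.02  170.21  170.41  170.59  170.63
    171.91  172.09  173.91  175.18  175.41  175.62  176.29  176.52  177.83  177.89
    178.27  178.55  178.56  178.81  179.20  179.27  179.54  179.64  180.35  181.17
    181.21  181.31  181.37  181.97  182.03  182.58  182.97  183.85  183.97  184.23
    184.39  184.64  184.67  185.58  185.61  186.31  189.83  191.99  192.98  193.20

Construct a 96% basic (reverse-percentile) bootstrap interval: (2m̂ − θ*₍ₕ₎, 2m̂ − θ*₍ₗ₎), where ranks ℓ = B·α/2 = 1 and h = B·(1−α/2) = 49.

Percentile endpoints at ranks 1 and 49: θ*₍1₎ = 161.26, θ*₍49₎ = 192.98.
Basic interval reflects these around m̂:
  lower = 2 × 180.68 − 192.98 = 168.38
  upper = 2 × 180.68 − 161.26 = 200.10

(168.38, 200.10)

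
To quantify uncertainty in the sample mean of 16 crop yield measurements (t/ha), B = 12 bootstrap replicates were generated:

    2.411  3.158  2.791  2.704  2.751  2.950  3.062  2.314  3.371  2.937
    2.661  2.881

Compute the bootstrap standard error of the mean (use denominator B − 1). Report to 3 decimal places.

Bootstrap SE is the standard deviation of the 12 replicate means.
Mean of replicates: (2.411 + 3.158 + 2.791 + 2.704 + 2.751 + 2.950 + 3.062 + 2.314 + 3.371 + 2.937 + 2.661 + 2.881) / 12 = 33.9910 / 12 = 2.8326
Sum of squared deviations: (−0.4216)² + (+0.3254)² + (−0.0416)² + (−0.1286)² + (−0.0816)² + (+0.1174)² + (+0.2294)² + (−0.5186)² + (+0.5384)² + (+0.1044)² + (−0.1716)² + (+0.0484)² = 0.9765
Variance = 0.9765 / 11 = 0.0888
SE* = √0.0888

SE* = 0.298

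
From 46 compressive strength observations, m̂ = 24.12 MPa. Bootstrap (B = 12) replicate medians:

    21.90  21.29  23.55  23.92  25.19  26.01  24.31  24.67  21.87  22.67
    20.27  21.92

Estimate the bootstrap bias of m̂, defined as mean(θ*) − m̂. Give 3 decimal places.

bias = −0.989

mean(θ*) = (21.90 + 21.29 + 23.55 + 23.92 + 25.19 + 26.01 + 24.31 + 24.67 + 21.87 + 22.67 + 20.27 + 21.92) / 12 = 23.1308
bias = 23.1308 − 24.12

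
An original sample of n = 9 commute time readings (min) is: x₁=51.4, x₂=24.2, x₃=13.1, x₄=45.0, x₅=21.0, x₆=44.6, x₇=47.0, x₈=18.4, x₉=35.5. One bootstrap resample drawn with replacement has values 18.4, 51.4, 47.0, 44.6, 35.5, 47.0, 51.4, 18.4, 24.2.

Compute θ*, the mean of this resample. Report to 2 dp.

θ* = 37.54

Mean = (18.4 + 51.4 + 47.0 + 44.6 + 35.5 + 47.0 + 51.4 + 18.4 + 24.2) / 9 = 337.90 / 9 = 37.54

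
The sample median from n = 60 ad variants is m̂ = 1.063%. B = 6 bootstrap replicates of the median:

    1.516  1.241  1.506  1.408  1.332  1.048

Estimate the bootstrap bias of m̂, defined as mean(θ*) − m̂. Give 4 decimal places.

bias = +0.2788

mean(θ*) = (1.516 + 1.241 + 1.506 + 1.408 + 1.332 + 1.048) / 6 = 1.34183
bias = 1.34183 − 1.063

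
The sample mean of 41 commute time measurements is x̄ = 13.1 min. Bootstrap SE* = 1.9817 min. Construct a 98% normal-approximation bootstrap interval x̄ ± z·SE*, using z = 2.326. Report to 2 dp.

(8.49, 17.71)

Margin = 2.326 × 1.9817 = 4.609
Interval: 13.1 ± 4.609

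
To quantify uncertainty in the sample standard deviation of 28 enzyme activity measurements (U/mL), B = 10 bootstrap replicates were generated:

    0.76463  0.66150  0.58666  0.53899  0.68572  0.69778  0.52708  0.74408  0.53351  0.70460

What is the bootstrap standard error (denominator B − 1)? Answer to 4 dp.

Bootstrap SE is the standard deviation of the 10 replicate standard deviations.
Mean of replicates: (0.76463 + 0.66150 + 0.58666 + 0.53899 + 0.68572 + 0.69778 + 0.52708 + 0.74408 + 0.53351 + 0.70460) / 10 = 6.444550 / 10 = 0.644455
Sum of squared deviations: (+0.120175)² + (+0.017045)² + (−0.057795)² + (−0.105465)² + (+0.041265)² + (+0.053325)² + (−0.117375)² + (+0.099625)² + (−0.110945)² + (+0.060145)² = 0.073370
Variance = 0.073370 / 9 = 0.008152
SE* = √0.008152

SE* = 0.0903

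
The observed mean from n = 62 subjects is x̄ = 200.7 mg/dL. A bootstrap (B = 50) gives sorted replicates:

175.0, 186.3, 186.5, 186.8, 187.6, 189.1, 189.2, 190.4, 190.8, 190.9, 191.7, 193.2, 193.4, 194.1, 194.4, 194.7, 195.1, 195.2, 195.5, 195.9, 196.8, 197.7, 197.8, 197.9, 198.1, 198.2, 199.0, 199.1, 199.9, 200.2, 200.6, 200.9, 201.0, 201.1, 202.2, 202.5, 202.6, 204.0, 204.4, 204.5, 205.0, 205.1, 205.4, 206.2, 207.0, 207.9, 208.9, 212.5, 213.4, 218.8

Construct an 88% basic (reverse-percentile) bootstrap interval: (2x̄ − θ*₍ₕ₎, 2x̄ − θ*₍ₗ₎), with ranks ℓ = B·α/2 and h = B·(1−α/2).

Percentile endpoints at ranks 3 and 47: θ*₍3₎ = 186.5, θ*₍47₎ = 208.9.
Basic interval reflects these around x̄:
  lower = 2 × 200.7 − 208.9 = 192.5
  upper = 2 × 200.7 − 186.5 = 214.9

(192.5, 214.9)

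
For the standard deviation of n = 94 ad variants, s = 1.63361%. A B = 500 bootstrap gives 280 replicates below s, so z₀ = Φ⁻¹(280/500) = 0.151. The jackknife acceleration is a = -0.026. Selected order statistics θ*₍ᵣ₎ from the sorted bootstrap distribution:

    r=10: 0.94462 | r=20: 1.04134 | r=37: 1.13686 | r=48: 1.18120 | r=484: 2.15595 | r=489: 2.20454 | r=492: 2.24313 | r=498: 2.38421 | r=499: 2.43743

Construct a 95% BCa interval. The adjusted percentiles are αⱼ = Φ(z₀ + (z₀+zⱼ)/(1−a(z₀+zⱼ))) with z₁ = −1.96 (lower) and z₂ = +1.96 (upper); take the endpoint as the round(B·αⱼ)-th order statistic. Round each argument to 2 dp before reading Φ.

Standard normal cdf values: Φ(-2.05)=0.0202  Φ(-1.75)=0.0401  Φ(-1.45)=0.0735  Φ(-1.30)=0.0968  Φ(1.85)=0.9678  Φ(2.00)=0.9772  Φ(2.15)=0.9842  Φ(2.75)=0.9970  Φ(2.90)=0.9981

(1.04134, 2.24313)

Lower: z₀ + z₁ = 0.151 + (-1.960) = -1.809; 1 − a(z₀+z₁) = 1 − (-0.026)(-1.809) = 0.9530; argument = 0.151 + (-1.809)/0.9530 = -1.7473 → -1.75.
α₁ = Φ(-1.75) = 0.0401; rank = round(500 × 0.0401) = 20; θ*₍20₎ = 1.04134.
Upper: z₀ + z₂ = 2.111; 1 − a(z₀+z₂) = 1.0549; argument = 2.1522 → 2.15; α₂ = 0.9842; rank = 492; θ*₍492₎ = 2.24313.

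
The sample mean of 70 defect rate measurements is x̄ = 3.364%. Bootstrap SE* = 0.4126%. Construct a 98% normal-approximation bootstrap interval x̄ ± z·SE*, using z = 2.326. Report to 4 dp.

(2.4043, 4.3237)

Margin = 2.326 × 0.4126 = 0.95971
Interval: 3.364 ± 0.95971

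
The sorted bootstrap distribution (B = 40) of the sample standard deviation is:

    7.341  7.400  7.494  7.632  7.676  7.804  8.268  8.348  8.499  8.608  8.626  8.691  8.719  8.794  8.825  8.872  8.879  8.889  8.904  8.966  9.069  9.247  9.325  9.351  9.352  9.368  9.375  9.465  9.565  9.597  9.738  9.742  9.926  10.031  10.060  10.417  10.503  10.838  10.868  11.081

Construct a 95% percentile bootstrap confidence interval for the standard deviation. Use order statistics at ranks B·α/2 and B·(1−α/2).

(7.341, 10.868)

α = 0.05; lower rank = 40 × 0.025 = 1; upper rank = 40 × 0.975 = 39.
The 1st smallest replicate is 7.341; the 39th is 10.868.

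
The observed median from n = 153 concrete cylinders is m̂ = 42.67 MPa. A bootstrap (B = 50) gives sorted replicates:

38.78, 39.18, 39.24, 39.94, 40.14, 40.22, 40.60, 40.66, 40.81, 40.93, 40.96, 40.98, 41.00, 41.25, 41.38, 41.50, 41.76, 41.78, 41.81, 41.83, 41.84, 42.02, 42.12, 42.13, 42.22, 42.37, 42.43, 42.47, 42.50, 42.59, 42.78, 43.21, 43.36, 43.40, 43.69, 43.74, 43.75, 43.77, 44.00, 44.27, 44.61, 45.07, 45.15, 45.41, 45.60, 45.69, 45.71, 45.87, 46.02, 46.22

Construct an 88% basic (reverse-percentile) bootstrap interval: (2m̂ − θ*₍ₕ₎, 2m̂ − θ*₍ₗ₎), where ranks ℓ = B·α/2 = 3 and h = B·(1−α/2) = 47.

(39.63, 46.10)

Percentile endpoints at ranks 3 and 47: θ*₍3₎ = 39.24, θ*₍47₎ = 45.71.
Basic interval reflects these around m̂:
  lower = 2 × 42.67 − 45.71 = 39.63
  upper = 2 × 42.67 − 39.24 = 46.10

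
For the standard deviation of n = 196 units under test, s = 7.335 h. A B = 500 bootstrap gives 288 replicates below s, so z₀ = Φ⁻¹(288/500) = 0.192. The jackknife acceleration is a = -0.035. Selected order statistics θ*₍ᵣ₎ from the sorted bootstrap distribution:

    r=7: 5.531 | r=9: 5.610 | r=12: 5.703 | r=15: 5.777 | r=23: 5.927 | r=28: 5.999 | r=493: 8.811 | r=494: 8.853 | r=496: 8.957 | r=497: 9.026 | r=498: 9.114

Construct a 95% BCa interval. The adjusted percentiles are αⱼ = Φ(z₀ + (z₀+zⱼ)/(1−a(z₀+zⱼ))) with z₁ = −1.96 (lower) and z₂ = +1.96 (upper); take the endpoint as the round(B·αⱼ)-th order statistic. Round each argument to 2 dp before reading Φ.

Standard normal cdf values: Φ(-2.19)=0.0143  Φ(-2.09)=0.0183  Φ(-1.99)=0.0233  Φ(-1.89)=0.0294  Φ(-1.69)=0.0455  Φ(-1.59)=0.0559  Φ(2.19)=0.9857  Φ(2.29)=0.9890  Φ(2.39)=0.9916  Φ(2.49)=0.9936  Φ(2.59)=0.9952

(5.927, 8.811)

Lower: z₀ + z₁ = 0.192 + (-1.960) = -1.768; 1 − a(z₀+z₁) = 1 − (-0.035)(-1.768) = 0.9381; argument = 0.192 + (-1.768)/0.9381 = -1.6926 → -1.69.
α₁ = Φ(-1.69) = 0.0455; rank = round(500 × 0.0455) = 23; θ*₍23₎ = 5.927.
Upper: z₀ + z₂ = 2.152; 1 − a(z₀+z₂) = 1.0753; argument = 2.1933 → 2.19; α₂ = 0.9857; rank = 493; θ*₍493₎ = 8.811.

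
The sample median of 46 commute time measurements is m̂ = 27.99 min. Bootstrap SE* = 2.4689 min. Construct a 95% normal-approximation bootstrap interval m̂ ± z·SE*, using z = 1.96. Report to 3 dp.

Margin = 1.96 × 2.4689 = 4.8390
Interval: 27.99 ± 4.8390

(23.151, 32.829)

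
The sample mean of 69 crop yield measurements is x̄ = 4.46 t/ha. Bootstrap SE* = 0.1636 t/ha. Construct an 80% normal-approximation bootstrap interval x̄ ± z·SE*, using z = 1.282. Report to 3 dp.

Margin = 1.282 × 0.1636 = 0.2097
Interval: 4.46 ± 0.2097

(4.250, 4.670)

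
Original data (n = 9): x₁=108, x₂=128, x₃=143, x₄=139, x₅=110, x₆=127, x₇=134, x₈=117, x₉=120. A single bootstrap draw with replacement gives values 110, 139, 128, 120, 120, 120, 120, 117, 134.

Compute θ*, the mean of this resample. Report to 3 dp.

Mean = (110 + 139 + 128 + 120 + 120 + 120 + 120 + 117 + 134) / 9 = 1108.0 / 9 = 123.111

θ* = 123.111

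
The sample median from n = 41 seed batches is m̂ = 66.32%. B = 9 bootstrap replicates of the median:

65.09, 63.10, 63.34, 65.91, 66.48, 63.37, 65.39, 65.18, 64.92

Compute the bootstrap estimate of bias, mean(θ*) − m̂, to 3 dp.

mean(θ*) = (65.09 + 63.10 + 63.34 + 65.91 + 66.48 + 63.37 + 65.39 + 65.18 + 64.92) / 9 = 64.7533
bias = 64.7533 − 66.32

bias = −1.567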